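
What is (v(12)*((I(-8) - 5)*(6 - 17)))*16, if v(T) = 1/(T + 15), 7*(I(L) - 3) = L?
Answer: 3872/189 ≈ 20.487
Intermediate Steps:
I(L) = 3 + L/7
v(T) = 1/(15 + T)
(v(12)*((I(-8) - 5)*(6 - 17)))*16 = ((((3 + (1/7)*(-8)) - 5)*(6 - 17))/(15 + 12))*16 = ((((3 - 8/7) - 5)*(-11))/27)*16 = (((13/7 - 5)*(-11))/27)*16 = ((-22/7*(-11))/27)*16 = ((1/27)*(242/7))*16 = (242/189)*16 = 3872/189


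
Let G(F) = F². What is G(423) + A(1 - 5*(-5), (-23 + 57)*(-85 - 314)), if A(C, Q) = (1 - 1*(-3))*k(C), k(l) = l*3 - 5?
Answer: 179221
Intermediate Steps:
k(l) = -5 + 3*l (k(l) = 3*l - 5 = -5 + 3*l)
A(C, Q) = -20 + 12*C (A(C, Q) = (1 - 1*(-3))*(-5 + 3*C) = (1 + 3)*(-5 + 3*C) = 4*(-5 + 3*C) = -20 + 12*C)
G(423) + A(1 - 5*(-5), (-23 + 57)*(-85 - 314)) = 423² + (-20 + 12*(1 - 5*(-5))) = 178929 + (-20 + 12*(1 + 25)) = 178929 + (-20 + 12*26) = 178929 + (-20 + 312) = 178929 + 292 = 179221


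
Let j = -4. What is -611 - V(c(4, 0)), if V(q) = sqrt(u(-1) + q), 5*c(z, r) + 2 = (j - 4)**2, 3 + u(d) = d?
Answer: -611 - sqrt(210)/5 ≈ -613.90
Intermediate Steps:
u(d) = -3 + d
c(z, r) = 62/5 (c(z, r) = -2/5 + (-4 - 4)**2/5 = -2/5 + (1/5)*(-8)**2 = -2/5 + (1/5)*64 = -2/5 + 64/5 = 62/5)
V(q) = sqrt(-4 + q) (V(q) = sqrt((-3 - 1) + q) = sqrt(-4 + q))
-611 - V(c(4, 0)) = -611 - sqrt(-4 + 62/5) = -611 - sqrt(42/5) = -611 - sqrt(210)/5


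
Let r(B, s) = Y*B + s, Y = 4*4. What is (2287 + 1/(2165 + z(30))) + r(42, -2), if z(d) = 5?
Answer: 6416691/2170 ≈ 2957.0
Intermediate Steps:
Y = 16
r(B, s) = s + 16*B (r(B, s) = 16*B + s = s + 16*B)
(2287 + 1/(2165 + z(30))) + r(42, -2) = (2287 + 1/(2165 + 5)) + (-2 + 16*42) = (2287 + 1/2170) + (-2 + 672) = (2287 + 1/2170) + 670 = 4962791/2170 + 670 = 6416691/2170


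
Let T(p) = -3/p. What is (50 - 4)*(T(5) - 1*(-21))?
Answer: 4692/5 ≈ 938.40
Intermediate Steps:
(50 - 4)*(T(5) - 1*(-21)) = (50 - 4)*(-3/5 - 1*(-21)) = 46*(-3*1/5 + 21) = 46*(-3/5 + 21) = 46*(102/5) = 4692/5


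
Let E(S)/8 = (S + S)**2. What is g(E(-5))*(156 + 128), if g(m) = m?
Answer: 227200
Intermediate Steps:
E(S) = 32*S**2 (E(S) = 8*(S + S)**2 = 8*(2*S)**2 = 8*(4*S**2) = 32*S**2)
g(E(-5))*(156 + 128) = (32*(-5)**2)*(156 + 128) = (32*25)*284 = 800*284 = 227200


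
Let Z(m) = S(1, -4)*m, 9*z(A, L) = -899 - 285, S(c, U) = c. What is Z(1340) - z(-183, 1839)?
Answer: 13244/9 ≈ 1471.6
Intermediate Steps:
z(A, L) = -1184/9 (z(A, L) = (-899 - 285)/9 = (⅑)*(-1184) = -1184/9)
Z(m) = m (Z(m) = 1*m = m)
Z(1340) - z(-183, 1839) = 1340 - 1*(-1184/9) = 1340 + 1184/9 = 13244/9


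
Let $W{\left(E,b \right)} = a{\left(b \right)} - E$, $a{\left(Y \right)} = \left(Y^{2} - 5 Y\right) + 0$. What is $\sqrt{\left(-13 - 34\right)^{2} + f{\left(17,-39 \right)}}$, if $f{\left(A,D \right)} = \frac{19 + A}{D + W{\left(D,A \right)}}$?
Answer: $\frac{2 \sqrt{159613}}{17} \approx 47.002$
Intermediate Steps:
$a{\left(Y \right)} = Y^{2} - 5 Y$
$W{\left(E,b \right)} = - E + b \left(-5 + b\right)$ ($W{\left(E,b \right)} = b \left(-5 + b\right) - E = - E + b \left(-5 + b\right)$)
$f{\left(A,D \right)} = \frac{19 + A}{A \left(-5 + A\right)}$ ($f{\left(A,D \right)} = \frac{19 + A}{D + \left(- D + A \left(-5 + A\right)\right)} = \frac{19 + A}{A \left(-5 + A\right)}$)
$\sqrt{\left(-13 - 34\right)^{2} + f{\left(17,-39 \right)}} = \sqrt{\left(-13 - 34\right)^{2} + \frac{19 + 17}{17 \left(-5 + 17\right)}} = \sqrt{\left(-47\right)^{2} + \frac{1}{17} \cdot \frac{1}{12} \cdot 36} = \sqrt{2209 + \frac{1}{17} \cdot \frac{1}{12} \cdot 36} = \sqrt{2209 + \frac{3}{17}} = \sqrt{\frac{37556}{17}} = \frac{2 \sqrt{159613}}{17}$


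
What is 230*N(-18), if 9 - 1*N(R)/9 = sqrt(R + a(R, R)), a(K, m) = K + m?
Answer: 18630 - 6210*I*sqrt(6) ≈ 18630.0 - 15211.0*I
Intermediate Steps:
N(R) = 81 - 9*sqrt(3)*sqrt(R) (N(R) = 81 - 9*sqrt(R + (R + R)) = 81 - 9*sqrt(R + 2*R) = 81 - 9*sqrt(3)*sqrt(R))
230*N(-18) = 230*(81 - 9*sqrt(3)*sqrt(-18)) = 230*(81 - 9*sqrt(3)*3*I*sqrt(2)) = 230*(81 - 27*I*sqrt(6)) = 18630 - 6210*I*sqrt(6)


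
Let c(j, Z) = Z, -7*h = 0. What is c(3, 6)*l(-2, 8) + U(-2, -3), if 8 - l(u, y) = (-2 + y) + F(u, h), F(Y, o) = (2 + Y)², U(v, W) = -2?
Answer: 10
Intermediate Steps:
h = 0 (h = -⅐*0 = 0)
l(u, y) = 10 - y - (2 + u)² (l(u, y) = 8 - ((-2 + y) + (2 + u)²) = 8 - (-2 + y + (2 + u)²) = 8 + (2 - y - (2 + u)²) = 10 - y - (2 + u)²)
c(3, 6)*l(-2, 8) + U(-2, -3) = 6*(10 - 1*8 - (2 - 2)²) - 2 = 6*(10 - 8 - 1*0²) - 2 = 6*(10 - 8 - 1*0) - 2 = 6*(10 - 8 + 0) - 2 = 6*2 - 2 = 12 - 2 = 10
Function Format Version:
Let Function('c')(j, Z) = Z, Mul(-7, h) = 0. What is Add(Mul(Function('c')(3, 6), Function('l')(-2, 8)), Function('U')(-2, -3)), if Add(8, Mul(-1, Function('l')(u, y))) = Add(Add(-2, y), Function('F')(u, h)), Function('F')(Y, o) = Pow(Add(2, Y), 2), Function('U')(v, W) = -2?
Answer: 10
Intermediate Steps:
h = 0 (h = Mul(Rational(-1, 7), 0) = 0)
Function('l')(u, y) = Add(10, Mul(-1, y), Mul(-1, Pow(Add(2, u), 2))) (Function('l')(u, y) = Add(8, Mul(-1, Add(Add(-2, y), Pow(Add(2, u), 2)))) = Add(8, Mul(-1, Add(-2, y, Pow(Add(2, u), 2)))) = Add(8, Add(2, Mul(-1, y), Mul(-1, Pow(Add(2, u), 2)))) = Add(10, Mul(-1, y), Mul(-1, Pow(Add(2, u), 2))))
Add(Mul(Function('c')(3, 6), Function('l')(-2, 8)), Function('U')(-2, -3)) = Add(Mul(6, Add(10, Mul(-1, 8), Mul(-1, Pow(Add(2, -2), 2)))), -2) = Add(Mul(6, Add(10, -8, Mul(-1, Pow(0, 2)))), -2) = Add(Mul(6, Add(10, -8, Mul(-1, 0))), -2) = Add(Mul(6, Add(10, -8, 0)), -2) = Add(Mul(6, 2), -2) = Add(12, -2) = 10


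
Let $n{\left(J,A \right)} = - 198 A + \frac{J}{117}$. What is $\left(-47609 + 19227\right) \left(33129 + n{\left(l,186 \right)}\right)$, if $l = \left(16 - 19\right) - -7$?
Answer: $\frac{12283133578}{117} \approx 1.0498 \cdot 10^{8}$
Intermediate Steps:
$l = 4$ ($l = \left(16 - 19\right) + 7 = -3 + 7 = 4$)
$n{\left(J,A \right)} = - 198 A + \frac{J}{117}$ ($n{\left(J,A \right)} = - 198 A + J \frac{1}{117} = - 198 A + \frac{J}{117}$)
$\left(-47609 + 19227\right) \left(33129 + n{\left(l,186 \right)}\right) = \left(-47609 + 19227\right) \left(33129 + \left(\left(-198\right) 186 + \frac{1}{117} \cdot 4\right)\right) = - 28382 \left(33129 + \left(-36828 + \frac{4}{117}\right)\right) = - 28382 \left(33129 - \frac{4308872}{117}\right) = \left(-28382\right) \left(- \frac{432779}{117}\right) = \frac{12283133578}{117}$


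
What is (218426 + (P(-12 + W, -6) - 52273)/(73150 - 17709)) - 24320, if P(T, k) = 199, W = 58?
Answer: 10761378672/55441 ≈ 1.9411e+5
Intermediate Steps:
(218426 + (P(-12 + W, -6) - 52273)/(73150 - 17709)) - 24320 = (218426 + (199 - 52273)/(73150 - 17709)) - 24320 = (218426 - 52074/55441) - 24320 = 12109703792/55441 - 24320 = 10761378672/55441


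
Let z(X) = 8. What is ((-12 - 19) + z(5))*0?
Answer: 0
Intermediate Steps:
((-12 - 19) + z(5))*0 = ((-12 - 19) + 8)*0 = (-31 + 8)*0 = -23*0 = 0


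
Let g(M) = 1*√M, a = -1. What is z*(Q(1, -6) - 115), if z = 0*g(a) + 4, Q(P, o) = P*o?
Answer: -484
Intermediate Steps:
g(M) = √M
z = 4 (z = 0*√(-1) + 4 = 0*I + 4 = 0 + 4 = 4)
z*(Q(1, -6) - 115) = 4*(1*(-6) - 115) = 4*(-6 - 115) = 4*(-121) = -484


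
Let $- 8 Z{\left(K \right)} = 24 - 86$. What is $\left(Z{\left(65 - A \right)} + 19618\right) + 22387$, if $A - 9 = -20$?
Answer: $\frac{168051}{4} \approx 42013.0$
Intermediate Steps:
$A = -11$ ($A = 9 - 20 = -11$)
$Z{\left(K \right)} = \frac{31}{4}$ ($Z{\left(K \right)} = - \frac{24 - 86}{8} = \left(- \frac{1}{8}\right) \left(-62\right) = \frac{31}{4}$)
$\left(Z{\left(65 - A \right)} + 19618\right) + 22387 = \left(\frac{31}{4} + 19618\right) + 22387 = \frac{78503}{4} + 22387 = \frac{168051}{4}$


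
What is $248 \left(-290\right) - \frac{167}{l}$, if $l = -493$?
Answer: $- \frac{35456393}{493} \approx -71920.0$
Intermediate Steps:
$248 \left(-290\right) - \frac{167}{l} = 248 \left(-290\right) - \frac{167}{-493} = -71920 - - \frac{167}{493} = -71920 + \frac{167}{493} = - \frac{35456393}{493}$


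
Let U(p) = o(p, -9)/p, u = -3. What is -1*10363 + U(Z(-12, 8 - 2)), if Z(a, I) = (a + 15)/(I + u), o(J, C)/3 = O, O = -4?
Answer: -10375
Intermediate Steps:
o(J, C) = -12 (o(J, C) = 3*(-4) = -12)
Z(a, I) = (15 + a)/(-3 + I) (Z(a, I) = (a + 15)/(I - 3) = (15 + a)/(-3 + I))
U(p) = -12/p
-1*10363 + U(Z(-12, 8 - 2)) = -1*10363 - 12*(-3 + (8 - 2))/(15 - 12) = -10363 - 12/1 = -10363 - 12*1 = -10363 - 12 = -10375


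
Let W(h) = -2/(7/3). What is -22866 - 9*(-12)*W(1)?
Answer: -160710/7 ≈ -22959.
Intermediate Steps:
W(h) = -6/7 (W(h) = -2/(7*(⅓)) = -2/7/3 = -2*3/7 = -6/7)
-22866 - 9*(-12)*W(1) = -22866 - 9*(-12)*(-6)/7 = -22866 - (-108)*(-6)/7 = -22866 - 1*648/7 = -22866 - 648/7 = -160710/7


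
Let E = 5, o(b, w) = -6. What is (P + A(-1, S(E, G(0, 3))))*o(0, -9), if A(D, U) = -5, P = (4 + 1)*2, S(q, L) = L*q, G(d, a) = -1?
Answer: -30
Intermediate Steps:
P = 10 (P = 5*2 = 10)
(P + A(-1, S(E, G(0, 3))))*o(0, -9) = (10 - 5)*(-6) = 5*(-6) = -30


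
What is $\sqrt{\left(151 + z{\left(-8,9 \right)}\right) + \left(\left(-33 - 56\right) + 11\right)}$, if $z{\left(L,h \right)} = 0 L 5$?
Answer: $\sqrt{73} \approx 8.544$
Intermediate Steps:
$z{\left(L,h \right)} = 0$ ($z{\left(L,h \right)} = 0 \cdot 5 L = 0$)
$\sqrt{\left(151 + z{\left(-8,9 \right)}\right) + \left(\left(-33 - 56\right) + 11\right)} = \sqrt{\left(151 + 0\right) + \left(\left(-33 - 56\right) + 11\right)} = \sqrt{151 + \left(-89 + 11\right)} = \sqrt{151 - 78} = \sqrt{73}$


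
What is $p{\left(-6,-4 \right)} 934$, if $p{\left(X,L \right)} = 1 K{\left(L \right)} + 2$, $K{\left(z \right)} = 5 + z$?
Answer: $2802$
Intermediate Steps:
$p{\left(X,L \right)} = 7 + L$ ($p{\left(X,L \right)} = 1 \left(5 + L\right) + 2 = \left(5 + L\right) + 2 = 7 + L$)
$p{\left(-6,-4 \right)} 934 = \left(7 - 4\right) 934 = 3 \cdot 934 = 2802$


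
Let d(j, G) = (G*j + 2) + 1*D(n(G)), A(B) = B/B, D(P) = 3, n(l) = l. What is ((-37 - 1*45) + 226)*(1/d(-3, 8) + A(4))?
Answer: 2592/19 ≈ 136.42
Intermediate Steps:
A(B) = 1
d(j, G) = 5 + G*j (d(j, G) = (G*j + 2) + 1*3 = (2 + G*j) + 3 = 5 + G*j)
((-37 - 1*45) + 226)*(1/d(-3, 8) + A(4)) = ((-37 - 1*45) + 226)*(1/(5 + 8*(-3)) + 1) = ((-37 - 45) + 226)*(1/(5 - 24) + 1) = (-82 + 226)*(1/(-19) + 1) = 144*(-1/19 + 1) = 144*(18/19) = 2592/19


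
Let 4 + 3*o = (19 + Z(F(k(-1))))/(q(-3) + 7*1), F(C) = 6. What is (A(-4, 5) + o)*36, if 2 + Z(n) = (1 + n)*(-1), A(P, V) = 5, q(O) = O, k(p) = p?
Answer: 162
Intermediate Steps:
Z(n) = -3 - n (Z(n) = -2 + (1 + n)*(-1) = -2 + (-1 - n) = -3 - n)
o = -1/2 (o = -4/3 + ((19 + (-3 - 1*6))/(-3 + 7*1))/3 = -4/3 + ((19 + (-3 - 6))/(-3 + 7))/3 = -4/3 + ((19 - 9)/4)/3 = -4/3 + (10*(1/4))/3 = -4/3 + (1/3)*(5/2) = -4/3 + 5/6 = -1/2 ≈ -0.50000)
(A(-4, 5) + o)*36 = (5 - 1/2)*36 = (9/2)*36 = 162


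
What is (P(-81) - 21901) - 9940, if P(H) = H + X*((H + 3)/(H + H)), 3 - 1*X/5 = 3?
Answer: -31922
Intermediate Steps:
X = 0 (X = 15 - 5*3 = 15 - 15 = 0)
P(H) = H (P(H) = H + 0*((H + 3)/(H + H)) = H + 0*((3 + H)/((2*H))) = H + 0*((3 + H)*(1/(2*H))) = H + 0*((3 + H)/(2*H)) = H + 0 = H)
(P(-81) - 21901) - 9940 = (-81 - 21901) - 9940 = -21982 - 9940 = -31922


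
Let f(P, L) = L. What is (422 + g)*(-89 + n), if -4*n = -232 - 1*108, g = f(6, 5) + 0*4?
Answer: -1708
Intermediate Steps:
g = 5 (g = 5 + 0*4 = 5 + 0 = 5)
n = 85 (n = -(-232 - 1*108)/4 = -(-232 - 108)/4 = -1/4*(-340) = 85)
(422 + g)*(-89 + n) = (422 + 5)*(-89 + 85) = 427*(-4) = -1708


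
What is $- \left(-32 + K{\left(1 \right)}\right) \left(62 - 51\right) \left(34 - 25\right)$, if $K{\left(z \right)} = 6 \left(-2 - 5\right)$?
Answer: $7326$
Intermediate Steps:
$K{\left(z \right)} = -42$ ($K{\left(z \right)} = 6 \left(-7\right) = -42$)
$- \left(-32 + K{\left(1 \right)}\right) \left(62 - 51\right) \left(34 - 25\right) = - \left(-32 - 42\right) \left(62 - 51\right) \left(34 - 25\right) = - \left(-74\right) 11 \cdot 9 = - \left(-74\right) 99 = \left(-1\right) \left(-7326\right) = 7326$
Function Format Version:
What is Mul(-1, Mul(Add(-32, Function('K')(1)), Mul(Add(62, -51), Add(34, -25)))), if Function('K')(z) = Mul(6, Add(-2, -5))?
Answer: 7326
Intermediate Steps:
Function('K')(z) = -42 (Function('K')(z) = Mul(6, -7) = -42)
Mul(-1, Mul(Add(-32, Function('K')(1)), Mul(Add(62, -51), Add(34, -25)))) = Mul(-1, Mul(Add(-32, -42), Mul(Add(62, -51), Add(34, -25)))) = Mul(-1, Mul(-74, Mul(11, 9))) = Mul(-1, Mul(-74, 99)) = Mul(-1, -7326) = 7326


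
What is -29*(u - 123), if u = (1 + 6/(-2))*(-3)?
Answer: 3393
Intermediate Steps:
u = 6 (u = (1 + 6*(-1/2))*(-3) = (1 - 3)*(-3) = -2*(-3) = 6)
-29*(u - 123) = -29*(6 - 123) = -29*(-117) = 3393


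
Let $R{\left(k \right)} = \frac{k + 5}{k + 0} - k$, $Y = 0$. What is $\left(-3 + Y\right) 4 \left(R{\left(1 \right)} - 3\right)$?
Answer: $-24$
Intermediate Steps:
$R{\left(k \right)} = - k + \frac{5 + k}{k}$ ($R{\left(k \right)} = \frac{5 + k}{k} - k = - k + \frac{5 + k}{k}$)
$\left(-3 + Y\right) 4 \left(R{\left(1 \right)} - 3\right) = \left(-3 + 0\right) 4 \left(\left(1 - 1 + \frac{5}{1}\right) - 3\right) = \left(-3\right) 4 \left(\left(1 - 1 + 5 \cdot 1\right) - 3\right) = - 12 \left(\left(1 - 1 + 5\right) - 3\right) = - 12 \left(5 - 3\right) = \left(-12\right) 2 = -24$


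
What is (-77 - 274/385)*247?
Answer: -7389993/385 ≈ -19195.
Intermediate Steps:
(-77 - 274/385)*247 = -29919/385*247 = -7389993/385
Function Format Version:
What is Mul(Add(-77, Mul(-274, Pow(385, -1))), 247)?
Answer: Rational(-7389993, 385) ≈ -19195.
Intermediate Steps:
Mul(Add(-77, Mul(-274, Pow(385, -1))), 247) = Mul(Add(-77, Mul(-274, Rational(1, 385))), 247) = Mul(Add(-77, Rational(-274, 385)), 247) = Mul(Rational(-29919, 385), 247) = Rational(-7389993, 385)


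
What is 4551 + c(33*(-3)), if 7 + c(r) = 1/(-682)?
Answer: 3099007/682 ≈ 4544.0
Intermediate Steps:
c(r) = -4775/682 (c(r) = -7 + 1/(-682) = -7 - 1/682 = -4775/682)
4551 + c(33*(-3)) = 4551 - 4775/682 = 3099007/682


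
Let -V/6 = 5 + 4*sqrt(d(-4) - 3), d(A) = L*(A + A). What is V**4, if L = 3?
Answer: 158693904 - 126593280*I*sqrt(3) ≈ 1.5869e+8 - 2.1927e+8*I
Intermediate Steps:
d(A) = 6*A (d(A) = 3*(A + A) = 3*(2*A) = 6*A)
V = -30 - 72*I*sqrt(3) (V = -6*(5 + 4*sqrt(6*(-4) - 3)) = -6*(5 + 4*sqrt(-24 - 3)) = -6*(5 + 4*sqrt(-27)) = -6*(5 + 4*(3*I*sqrt(3))) = -6*(5 + 12*I*sqrt(3)) = -30 - 72*I*sqrt(3) ≈ -30.0 - 124.71*I)
V**4 = (-30 - 72*I*sqrt(3))**4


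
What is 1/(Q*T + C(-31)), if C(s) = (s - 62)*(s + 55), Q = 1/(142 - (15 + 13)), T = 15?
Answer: -38/84811 ≈ -0.00044806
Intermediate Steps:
Q = 1/114 (Q = 1/(142 - 1*28) = 1/(142 - 28) = 1/114 ≈ 0.0087719)
C(s) = (-62 + s)*(55 + s)
1/(Q*T + C(-31)) = 1/((1/114)*15 + (-3410 + (-31)² - 7*(-31))) = 1/(5/38 + (-3410 + 961 + 217)) = 1/(5/38 - 2232) = 1/(-84811/38) = -38/84811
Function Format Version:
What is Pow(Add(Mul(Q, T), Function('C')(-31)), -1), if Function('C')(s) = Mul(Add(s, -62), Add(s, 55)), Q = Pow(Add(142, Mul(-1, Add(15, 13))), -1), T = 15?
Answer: Rational(-38, 84811) ≈ -0.00044806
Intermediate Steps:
Q = Rational(1, 114) (Q = Pow(Add(142, Mul(-1, 28)), -1) = Pow(Add(142, -28), -1) = Pow(114, -1) = Rational(1, 114) ≈ 0.0087719)
Function('C')(s) = Mul(Add(-62, s), Add(55, s))
Pow(Add(Mul(Q, T), Function('C')(-31)), -1) = Pow(Add(Mul(Rational(1, 114), 15), Add(-3410, Pow(-31, 2), Mul(-7, -31))), -1) = Pow(Add(Rational(5, 38), Add(-3410, 961, 217)), -1) = Pow(Add(Rational(5, 38), -2232), -1) = Pow(Rational(-84811, 38), -1) = Rational(-38, 84811)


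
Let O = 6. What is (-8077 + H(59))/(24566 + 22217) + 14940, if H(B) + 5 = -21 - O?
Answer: 698929911/46783 ≈ 14940.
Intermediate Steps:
H(B) = -32 (H(B) = -5 + (-21 - 1*6) = -5 + (-21 - 6) = -5 - 27 = -32)
(-8077 + H(59))/(24566 + 22217) + 14940 = (-8077 - 32)/(24566 + 22217) + 14940 = -8109/46783 + 14940 = 698929911/46783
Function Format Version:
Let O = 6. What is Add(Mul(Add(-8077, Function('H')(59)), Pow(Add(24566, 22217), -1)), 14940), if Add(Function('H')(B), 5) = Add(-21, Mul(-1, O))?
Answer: Rational(698929911, 46783) ≈ 14940.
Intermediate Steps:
Function('H')(B) = -32 (Function('H')(B) = Add(-5, Add(-21, Mul(-1, 6))) = Add(-5, Add(-21, -6)) = Add(-5, -27) = -32)
Add(Mul(Add(-8077, Function('H')(59)), Pow(Add(24566, 22217), -1)), 14940) = Add(Mul(Add(-8077, -32), Pow(Add(24566, 22217), -1)), 14940) = Add(Mul(-8109, Pow(46783, -1)), 14940) = Add(Mul(-8109, Rational(1, 46783)), 14940) = Add(Rational(-8109, 46783), 14940) = Rational(698929911, 46783)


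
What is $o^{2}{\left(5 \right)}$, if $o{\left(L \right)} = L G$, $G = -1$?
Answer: $25$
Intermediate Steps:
$o{\left(L \right)} = - L$ ($o{\left(L \right)} = L \left(-1\right) = - L$)
$o^{2}{\left(5 \right)} = \left(\left(-1\right) 5\right)^{2} = \left(-5\right)^{2} = 25$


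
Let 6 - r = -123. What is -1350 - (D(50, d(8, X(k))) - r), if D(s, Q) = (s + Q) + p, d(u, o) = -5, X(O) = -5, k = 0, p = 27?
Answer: -1293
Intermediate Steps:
r = 129 (r = 6 - 1*(-123) = 6 + 123 = 129)
D(s, Q) = 27 + Q + s (D(s, Q) = (s + Q) + 27 = (Q + s) + 27 = 27 + Q + s)
-1350 - (D(50, d(8, X(k))) - r) = -1350 - ((27 - 5 + 50) - 1*129) = -1350 - (72 - 129) = -1350 - 1*(-57) = -1350 + 57 = -1293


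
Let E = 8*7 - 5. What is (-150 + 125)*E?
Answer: -1275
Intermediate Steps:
E = 51 (E = 56 - 5 = 51)
(-150 + 125)*E = (-150 + 125)*51 = -25*51 = -1275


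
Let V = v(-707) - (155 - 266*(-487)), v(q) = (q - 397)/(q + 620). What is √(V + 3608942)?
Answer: √2926055717/29 ≈ 1865.3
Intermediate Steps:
v(q) = (-397 + q)/(620 + q)
V = -3760845/29 (V = (-397 - 707)/(620 - 707) - (155 - 266*(-487)) = -1104/(-87) - (155 + 129542) = -1/87*(-1104) - 1*129697 = 368/29 - 129697 = -3760845/29 ≈ -1.2968e+5)
√(V + 3608942) = √(-3760845/29 + 3608942) = √(100898473/29) = √2926055717/29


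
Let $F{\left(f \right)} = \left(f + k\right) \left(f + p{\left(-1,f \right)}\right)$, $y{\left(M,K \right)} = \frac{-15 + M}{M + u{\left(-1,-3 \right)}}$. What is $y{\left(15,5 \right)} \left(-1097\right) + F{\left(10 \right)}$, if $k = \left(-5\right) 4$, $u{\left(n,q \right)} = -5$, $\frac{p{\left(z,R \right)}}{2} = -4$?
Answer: $-20$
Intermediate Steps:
$p{\left(z,R \right)} = -8$ ($p{\left(z,R \right)} = 2 \left(-4\right) = -8$)
$k = -20$
$y{\left(M,K \right)} = \frac{-15 + M}{-5 + M}$ ($y{\left(M,K \right)} = \frac{-15 + M}{M - 5} = \frac{-15 + M}{-5 + M}$)
$F{\left(f \right)} = \left(-20 + f\right) \left(-8 + f\right)$ ($F{\left(f \right)} = \left(f - 20\right) \left(f - 8\right) = \left(-20 + f\right) \left(-8 + f\right)$)
$y{\left(15,5 \right)} \left(-1097\right) + F{\left(10 \right)} = \frac{-15 + 15}{-5 + 15} \left(-1097\right) + \left(160 + 10^{2} - 280\right) = \frac{1}{10} \cdot 0 \left(-1097\right) + \left(160 + 100 - 280\right) = \frac{1}{10} \cdot 0 \left(-1097\right) - 20 = 0 \left(-1097\right) - 20 = 0 - 20 = -20$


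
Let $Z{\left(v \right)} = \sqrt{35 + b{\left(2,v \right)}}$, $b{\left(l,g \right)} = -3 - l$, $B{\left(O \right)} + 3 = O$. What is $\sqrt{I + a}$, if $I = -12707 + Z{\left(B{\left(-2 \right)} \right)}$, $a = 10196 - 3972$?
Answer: $\sqrt{-6483 + \sqrt{30}} \approx 80.483 i$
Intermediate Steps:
$B{\left(O \right)} = -3 + O$
$Z{\left(v \right)} = \sqrt{30}$ ($Z{\left(v \right)} = \sqrt{35 - 5} = \sqrt{30}$)
$a = 6224$
$I = -12707 + \sqrt{30} \approx -12702.0$
$\sqrt{I + a} = \sqrt{\left(-12707 + \sqrt{30}\right) + 6224} = \sqrt{-6483 + \sqrt{30}}$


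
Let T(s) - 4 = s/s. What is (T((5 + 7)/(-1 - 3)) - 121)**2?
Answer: 13456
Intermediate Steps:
T(s) = 5 (T(s) = 4 + s/s = 4 + 1 = 5)
(T((5 + 7)/(-1 - 3)) - 121)**2 = (5 - 121)**2 = (-116)**2 = 13456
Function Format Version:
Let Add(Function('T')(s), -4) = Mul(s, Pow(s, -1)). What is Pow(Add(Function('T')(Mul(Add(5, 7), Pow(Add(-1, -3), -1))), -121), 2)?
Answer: 13456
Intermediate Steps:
Function('T')(s) = 5 (Function('T')(s) = Add(4, Mul(s, Pow(s, -1))) = Add(4, 1) = 5)
Pow(Add(Function('T')(Mul(Add(5, 7), Pow(Add(-1, -3), -1))), -121), 2) = Pow(Add(5, -121), 2) = Pow(-116, 2) = 13456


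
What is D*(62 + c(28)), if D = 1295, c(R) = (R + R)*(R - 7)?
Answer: 1603210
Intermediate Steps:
c(R) = 2*R*(-7 + R) (c(R) = (2*R)*(-7 + R) = 2*R*(-7 + R))
D*(62 + c(28)) = 1295*(62 + 2*28*(-7 + 28)) = 1295*(62 + 2*28*21) = 1295*(62 + 1176) = 1295*1238 = 1603210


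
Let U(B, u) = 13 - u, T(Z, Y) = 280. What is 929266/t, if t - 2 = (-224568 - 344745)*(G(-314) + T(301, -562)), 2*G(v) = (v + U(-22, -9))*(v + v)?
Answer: -464633/26179288991 ≈ -1.7748e-5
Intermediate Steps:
G(v) = v*(22 + v) (G(v) = ((v + (13 - 1*(-9)))*(v + v))/2 = ((v + (13 + 9))*(2*v))/2 = ((v + 22)*(2*v))/2 = ((22 + v)*(2*v))/2 = (2*v*(22 + v))/2 = v*(22 + v))
t = -52358577982 (t = 2 + (-224568 - 344745)*(-314*(22 - 314) + 280) = 2 - 569313*(-314*(-292) + 280) = 2 - 569313*(91688 + 280) = 2 - 569313*91968 = 2 - 52358577984 = -52358577982)
929266/t = 929266/(-52358577982) = 929266*(-1/52358577982) = -464633/26179288991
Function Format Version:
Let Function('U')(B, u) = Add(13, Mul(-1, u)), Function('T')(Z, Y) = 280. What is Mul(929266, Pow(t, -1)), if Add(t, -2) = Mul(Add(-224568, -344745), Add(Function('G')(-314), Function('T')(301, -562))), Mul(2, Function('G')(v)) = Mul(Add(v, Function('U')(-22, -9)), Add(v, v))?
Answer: Rational(-464633, 26179288991) ≈ -1.7748e-5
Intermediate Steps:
Function('G')(v) = Mul(v, Add(22, v)) (Function('G')(v) = Mul(Rational(1, 2), Mul(Add(v, Add(13, Mul(-1, -9))), Add(v, v))) = Mul(Rational(1, 2), Mul(Add(v, Add(13, 9)), Mul(2, v))) = Mul(Rational(1, 2), Mul(Add(v, 22), Mul(2, v))) = Mul(Rational(1, 2), Mul(Add(22, v), Mul(2, v))) = Mul(Rational(1, 2), Mul(2, v, Add(22, v))) = Mul(v, Add(22, v)))
t = -52358577982 (t = Add(2, Mul(Add(-224568, -344745), Add(Mul(-314, Add(22, -314)), 280))) = Add(2, Mul(-569313, Add(Mul(-314, -292), 280))) = Add(2, Mul(-569313, Add(91688, 280))) = Add(2, Mul(-569313, 91968)) = Add(2, -52358577984) = -52358577982)
Mul(929266, Pow(t, -1)) = Mul(929266, Pow(-52358577982, -1)) = Mul(929266, Rational(-1, 52358577982)) = Rational(-464633, 26179288991)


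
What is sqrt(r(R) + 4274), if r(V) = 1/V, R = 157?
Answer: sqrt(105349983)/157 ≈ 65.376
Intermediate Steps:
sqrt(r(R) + 4274) = sqrt(1/157 + 4274) = sqrt(671019/157) = sqrt(105349983)/157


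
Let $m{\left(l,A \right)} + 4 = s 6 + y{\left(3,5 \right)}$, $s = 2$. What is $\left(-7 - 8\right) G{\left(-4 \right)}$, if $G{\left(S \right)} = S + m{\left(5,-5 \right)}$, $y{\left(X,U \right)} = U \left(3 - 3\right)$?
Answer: $-60$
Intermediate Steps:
$y{\left(X,U \right)} = 0$ ($y{\left(X,U \right)} = U 0 = 0$)
$m{\left(l,A \right)} = 8$ ($m{\left(l,A \right)} = -4 + \left(2 \cdot 6 + 0\right) = -4 + \left(12 + 0\right) = -4 + 12 = 8$)
$G{\left(S \right)} = 8 + S$ ($G{\left(S \right)} = S + 8 = 8 + S$)
$\left(-7 - 8\right) G{\left(-4 \right)} = \left(-7 - 8\right) \left(8 - 4\right) = \left(-15\right) 4 = -60$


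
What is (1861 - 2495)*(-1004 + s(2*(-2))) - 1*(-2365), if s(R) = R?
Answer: 641437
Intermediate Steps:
(1861 - 2495)*(-1004 + s(2*(-2))) - 1*(-2365) = (1861 - 2495)*(-1004 + 2*(-2)) - 1*(-2365) = -634*(-1004 - 4) + 2365 = -634*(-1008) + 2365 = 639072 + 2365 = 641437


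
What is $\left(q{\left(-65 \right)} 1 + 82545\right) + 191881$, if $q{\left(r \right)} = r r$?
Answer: $278651$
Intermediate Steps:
$q{\left(r \right)} = r^{2}$
$\left(q{\left(-65 \right)} 1 + 82545\right) + 191881 = \left(\left(-65\right)^{2} \cdot 1 + 82545\right) + 191881 = \left(4225 \cdot 1 + 82545\right) + 191881 = \left(4225 + 82545\right) + 191881 = 86770 + 191881 = 278651$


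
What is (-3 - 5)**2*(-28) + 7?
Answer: -1785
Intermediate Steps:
(-3 - 5)**2*(-28) + 7 = (-8)**2*(-28) + 7 = 64*(-28) + 7 = -1792 + 7 = -1785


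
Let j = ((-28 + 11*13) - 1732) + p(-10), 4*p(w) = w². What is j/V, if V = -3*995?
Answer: 8/15 ≈ 0.53333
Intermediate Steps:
p(w) = w²/4
V = -2985
j = -1592 (j = ((-28 + 11*13) - 1732) + (¼)*(-10)² = ((-28 + 143) - 1732) + (¼)*100 = (115 - 1732) + 25 = -1617 + 25 = -1592)
j/V = -1592/(-2985) = -1592*(-1/2985) = 8/15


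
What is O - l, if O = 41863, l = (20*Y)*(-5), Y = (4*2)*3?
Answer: 44263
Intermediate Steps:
Y = 24 (Y = 8*3 = 24)
l = -2400 (l = (20*24)*(-5) = 480*(-5) = -2400)
O - l = 41863 - 1*(-2400) = 41863 + 2400 = 44263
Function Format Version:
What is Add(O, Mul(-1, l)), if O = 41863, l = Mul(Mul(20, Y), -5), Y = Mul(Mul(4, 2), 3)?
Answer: 44263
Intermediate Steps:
Y = 24 (Y = Mul(8, 3) = 24)
l = -2400 (l = Mul(Mul(20, 24), -5) = Mul(480, -5) = -2400)
Add(O, Mul(-1, l)) = Add(41863, Mul(-1, -2400)) = Add(41863, 2400) = 44263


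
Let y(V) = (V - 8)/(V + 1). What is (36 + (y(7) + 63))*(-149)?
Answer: -117859/8 ≈ -14732.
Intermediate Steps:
y(V) = (-8 + V)/(1 + V)
(36 + (y(7) + 63))*(-149) = (36 + ((-8 + 7)/(1 + 7) + 63))*(-149) = (36 + (-1/8 + 63))*(-149) = (36 + 503/8)*(-149) = (791/8)*(-149) = -117859/8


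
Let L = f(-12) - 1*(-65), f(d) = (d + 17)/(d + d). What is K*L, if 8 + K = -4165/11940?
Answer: -31002035/57312 ≈ -540.93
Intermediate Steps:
f(d) = (17 + d)/(2*d) (f(d) = (17 + d)/((2*d)) = (17 + d)*(1/(2*d)) = (17 + d)/(2*d))
K = -19937/2388 (K = -8 - 4165/11940 = -8 - 4165*1/11940 = -8 - 833/2388 = -19937/2388 ≈ -8.3488)
L = 1555/24 (L = (½)*(17 - 12)/(-12) - 1*(-65) = (½)*(-1/12)*5 + 65 = -5/24 + 65 = 1555/24 ≈ 64.792)
K*L = -19937/2388*1555/24 = -31002035/57312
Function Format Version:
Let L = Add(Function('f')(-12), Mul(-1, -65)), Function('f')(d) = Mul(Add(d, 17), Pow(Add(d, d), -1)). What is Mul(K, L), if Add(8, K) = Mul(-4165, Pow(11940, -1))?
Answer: Rational(-31002035, 57312) ≈ -540.93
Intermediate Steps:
Function('f')(d) = Mul(Rational(1, 2), Pow(d, -1), Add(17, d)) (Function('f')(d) = Mul(Add(17, d), Pow(Mul(2, d), -1)) = Mul(Add(17, d), Mul(Rational(1, 2), Pow(d, -1))) = Mul(Rational(1, 2), Pow(d, -1), Add(17, d)))
K = Rational(-19937, 2388) (K = Add(-8, Mul(-4165, Pow(11940, -1))) = Add(-8, Mul(-4165, Rational(1, 11940))) = Add(-8, Rational(-833, 2388)) = Rational(-19937, 2388) ≈ -8.3488)
L = Rational(1555, 24) (L = Add(Mul(Rational(1, 2), Pow(-12, -1), Add(17, -12)), Mul(-1, -65)) = Add(Mul(Rational(1, 2), Rational(-1, 12), 5), 65) = Add(Rational(-5, 24), 65) = Rational(1555, 24) ≈ 64.792)
Mul(K, L) = Mul(Rational(-19937, 2388), Rational(1555, 24)) = Rational(-31002035, 57312)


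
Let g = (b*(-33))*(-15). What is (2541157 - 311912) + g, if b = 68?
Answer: 2262905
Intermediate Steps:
g = 33660 (g = (68*(-33))*(-15) = -2244*(-15) = 33660)
(2541157 - 311912) + g = (2541157 - 311912) + 33660 = 2229245 + 33660 = 2262905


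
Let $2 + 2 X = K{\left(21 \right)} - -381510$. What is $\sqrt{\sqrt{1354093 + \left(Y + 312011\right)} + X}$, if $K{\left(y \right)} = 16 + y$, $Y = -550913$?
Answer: $\frac{\sqrt{763090 + 28 \sqrt{22759}}}{2} \approx 437.98$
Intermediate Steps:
$X = \frac{381545}{2}$ ($X = -1 + \frac{\left(16 + 21\right) - -381510}{2} = -1 + \frac{37 + 381510}{2} = -1 + \frac{1}{2} \cdot 381547 = -1 + \frac{381547}{2} = \frac{381545}{2} \approx 1.9077 \cdot 10^{5}$)
$\sqrt{\sqrt{1354093 + \left(Y + 312011\right)} + X} = \sqrt{\sqrt{1354093 + \left(-550913 + 312011\right)} + \frac{381545}{2}} = \sqrt{\sqrt{1354093 - 238902} + \frac{381545}{2}} = \sqrt{\sqrt{1115191} + \frac{381545}{2}} = \sqrt{7 \sqrt{22759} + \frac{381545}{2}} = \sqrt{\frac{381545}{2} + 7 \sqrt{22759}}$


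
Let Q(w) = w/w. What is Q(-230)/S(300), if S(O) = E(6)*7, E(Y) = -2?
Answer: -1/14 ≈ -0.071429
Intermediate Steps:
Q(w) = 1
S(O) = -14 (S(O) = -2*7 = -14)
Q(-230)/S(300) = 1/(-14) = 1*(-1/14) = -1/14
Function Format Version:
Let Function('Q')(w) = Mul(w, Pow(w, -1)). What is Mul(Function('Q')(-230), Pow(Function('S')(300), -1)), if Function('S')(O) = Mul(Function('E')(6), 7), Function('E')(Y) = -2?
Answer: Rational(-1, 14) ≈ -0.071429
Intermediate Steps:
Function('Q')(w) = 1
Function('S')(O) = -14 (Function('S')(O) = Mul(-2, 7) = -14)
Mul(Function('Q')(-230), Pow(Function('S')(300), -1)) = Mul(1, Pow(-14, -1)) = Mul(1, Rational(-1, 14)) = Rational(-1, 14)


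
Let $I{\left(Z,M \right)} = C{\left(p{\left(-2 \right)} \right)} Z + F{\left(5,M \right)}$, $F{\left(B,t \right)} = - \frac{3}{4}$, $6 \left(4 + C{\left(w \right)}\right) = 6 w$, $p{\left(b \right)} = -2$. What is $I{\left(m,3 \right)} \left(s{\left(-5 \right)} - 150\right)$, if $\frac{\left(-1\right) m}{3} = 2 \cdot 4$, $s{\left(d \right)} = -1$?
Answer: $- \frac{86523}{4} \approx -21631.0$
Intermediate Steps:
$C{\left(w \right)} = -4 + w$ ($C{\left(w \right)} = -4 + \frac{6 w}{6} = -4 + w$)
$F{\left(B,t \right)} = - \frac{3}{4}$ ($F{\left(B,t \right)} = \left(-3\right) \frac{1}{4} = - \frac{3}{4}$)
$m = -24$ ($m = - 3 \cdot 2 \cdot 4 = \left(-3\right) 8 = -24$)
$I{\left(Z,M \right)} = - \frac{3}{4} - 6 Z$ ($I{\left(Z,M \right)} = \left(-4 - 2\right) Z - \frac{3}{4} = - 6 Z - \frac{3}{4} = - \frac{3}{4} - 6 Z$)
$I{\left(m,3 \right)} \left(s{\left(-5 \right)} - 150\right) = \left(- \frac{3}{4} - -144\right) \left(-1 - 150\right) = \left(- \frac{3}{4} + 144\right) \left(-151\right) = \frac{573}{4} \left(-151\right) = - \frac{86523}{4}$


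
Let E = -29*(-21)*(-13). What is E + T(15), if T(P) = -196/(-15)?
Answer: -118559/15 ≈ -7903.9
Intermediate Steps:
T(P) = 196/15 (T(P) = -196*(-1/15) = 196/15)
E = -7917 (E = 609*(-13) = -7917)
E + T(15) = -7917 + 196/15 = -118559/15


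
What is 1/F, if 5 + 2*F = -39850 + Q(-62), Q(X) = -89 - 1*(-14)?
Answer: -1/19965 ≈ -5.0088e-5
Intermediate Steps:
Q(X) = -75 (Q(X) = -89 + 14 = -75)
F = -19965 (F = -5/2 + (-39850 - 75)/2 = -5/2 + (½)*(-39925) = -5/2 - 39925/2 = -19965)
1/F = 1/(-19965) = -1/19965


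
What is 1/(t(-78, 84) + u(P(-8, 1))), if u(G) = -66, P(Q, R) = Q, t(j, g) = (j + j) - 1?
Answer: -1/223 ≈ -0.0044843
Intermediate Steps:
t(j, g) = -1 + 2*j (t(j, g) = 2*j - 1 = -1 + 2*j)
1/(t(-78, 84) + u(P(-8, 1))) = 1/((-1 + 2*(-78)) - 66) = 1/((-1 - 156) - 66) = 1/(-157 - 66) = 1/(-223) = -1/223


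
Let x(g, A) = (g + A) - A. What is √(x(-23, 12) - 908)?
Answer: 7*I*√19 ≈ 30.512*I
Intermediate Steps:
x(g, A) = g (x(g, A) = (A + g) - A = g)
√(x(-23, 12) - 908) = √(-23 - 908) = √(-931) = 7*I*√19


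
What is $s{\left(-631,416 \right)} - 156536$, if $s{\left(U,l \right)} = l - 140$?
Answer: $-156260$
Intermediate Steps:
$s{\left(U,l \right)} = -140 + l$
$s{\left(-631,416 \right)} - 156536 = \left(-140 + 416\right) - 156536 = 276 - 156536 = -156260$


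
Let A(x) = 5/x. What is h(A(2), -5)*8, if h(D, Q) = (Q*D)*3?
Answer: -300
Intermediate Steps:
h(D, Q) = 3*D*Q (h(D, Q) = (D*Q)*3 = 3*D*Q)
h(A(2), -5)*8 = (3*(5/2)*(-5))*8 = -75/2*8 = -300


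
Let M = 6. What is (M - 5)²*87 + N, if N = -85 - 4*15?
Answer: -58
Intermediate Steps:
N = -145 (N = -85 - 1*60 = -85 - 60 = -145)
(M - 5)²*87 + N = (6 - 5)²*87 - 145 = 1²*87 - 145 = 1*87 - 145 = 87 - 145 = -58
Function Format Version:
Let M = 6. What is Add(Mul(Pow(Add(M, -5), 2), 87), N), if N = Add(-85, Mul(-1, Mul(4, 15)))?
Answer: -58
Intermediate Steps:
N = -145 (N = Add(-85, Mul(-1, 60)) = Add(-85, -60) = -145)
Add(Mul(Pow(Add(M, -5), 2), 87), N) = Add(Mul(Pow(Add(6, -5), 2), 87), -145) = Add(Mul(Pow(1, 2), 87), -145) = Add(Mul(1, 87), -145) = Add(87, -145) = -58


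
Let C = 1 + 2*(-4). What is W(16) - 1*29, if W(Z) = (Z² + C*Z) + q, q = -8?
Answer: 107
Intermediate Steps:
C = -7 (C = 1 - 8 = -7)
W(Z) = -8 + Z² - 7*Z (W(Z) = (Z² - 7*Z) - 8 = -8 + Z² - 7*Z)
W(16) - 1*29 = (-8 + 16² - 7*16) - 1*29 = (-8 + 256 - 112) - 29 = 136 - 29 = 107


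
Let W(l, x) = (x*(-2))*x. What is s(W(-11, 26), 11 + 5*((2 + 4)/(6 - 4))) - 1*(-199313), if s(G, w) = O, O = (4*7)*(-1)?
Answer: 199285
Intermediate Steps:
O = -28 (O = 28*(-1) = -28)
W(l, x) = -2*x**2 (W(l, x) = (-2*x)*x = -2*x**2)
s(G, w) = -28
s(W(-11, 26), 11 + 5*((2 + 4)/(6 - 4))) - 1*(-199313) = -28 - 1*(-199313) = -28 + 199313 = 199285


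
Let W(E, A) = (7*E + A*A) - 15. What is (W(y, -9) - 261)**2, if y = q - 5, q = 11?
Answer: 23409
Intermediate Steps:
y = 6 (y = 11 - 5 = 6)
W(E, A) = -15 + A**2 + 7*E (W(E, A) = (7*E + A**2) - 15 = (A**2 + 7*E) - 15 = -15 + A**2 + 7*E)
(W(y, -9) - 261)**2 = ((-15 + (-9)**2 + 7*6) - 261)**2 = ((-15 + 81 + 42) - 261)**2 = (108 - 261)**2 = (-153)**2 = 23409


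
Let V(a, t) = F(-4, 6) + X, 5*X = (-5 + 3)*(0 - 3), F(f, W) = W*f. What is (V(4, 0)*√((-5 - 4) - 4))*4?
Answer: -456*I*√13/5 ≈ -328.83*I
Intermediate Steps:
X = 6/5 (X = ((-5 + 3)*(0 - 3))/5 = (-2*(-3))/5 = (⅕)*6 = 6/5 ≈ 1.2000)
V(a, t) = -114/5 (V(a, t) = 6*(-4) + 6/5 = -24 + 6/5 = -114/5)
(V(4, 0)*√((-5 - 4) - 4))*4 = -114*√((-5 - 4) - 4)/5*4 = -114*√(-9 - 4)/5*4 = -114*I*√13/5*4 = -456*I*√13/5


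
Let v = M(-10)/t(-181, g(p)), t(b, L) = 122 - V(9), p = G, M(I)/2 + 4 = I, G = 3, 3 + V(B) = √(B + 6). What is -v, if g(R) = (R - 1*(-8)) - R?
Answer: 50/223 + 2*√15/1115 ≈ 0.23116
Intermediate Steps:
V(B) = -3 + √(6 + B) (V(B) = -3 + √(B + 6) = -3 + √(6 + B))
M(I) = -8 + 2*I
p = 3
g(R) = 8 (g(R) = (R + 8) - R = (8 + R) - R = 8)
t(b, L) = 125 - √15 (t(b, L) = 122 - (-3 + √(6 + 9)) = 122 - (-3 + √15) = 122 + (3 - √15) = 125 - √15)
v = -28/(125 - √15) (v = (-8 + 2*(-10))/(125 - √15) = (-8 - 20)/(125 - √15) = -28/(125 - √15) ≈ -0.23116)
-v = -(-50/223 - 2*√15/1115) = 50/223 + 2*√15/1115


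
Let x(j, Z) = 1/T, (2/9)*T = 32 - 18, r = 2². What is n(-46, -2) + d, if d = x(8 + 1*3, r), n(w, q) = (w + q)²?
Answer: 145153/63 ≈ 2304.0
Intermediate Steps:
r = 4
T = 63 (T = 9*(32 - 18)/2 = (9/2)*14 = 63)
n(w, q) = (q + w)²
x(j, Z) = 1/63
d = 1/63 ≈ 0.015873
n(-46, -2) + d = (-2 - 46)² + 1/63 = (-48)² + 1/63 = 2304 + 1/63 = 145153/63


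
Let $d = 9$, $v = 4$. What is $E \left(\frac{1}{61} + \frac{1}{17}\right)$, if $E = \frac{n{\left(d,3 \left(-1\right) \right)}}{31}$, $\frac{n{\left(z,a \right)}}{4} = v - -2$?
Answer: $\frac{1872}{32147} \approx 0.058232$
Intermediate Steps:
$n{\left(z,a \right)} = 24$ ($n{\left(z,a \right)} = 4 \left(4 - -2\right) = 4 \left(4 + 2\right) = 4 \cdot 6 = 24$)
$E = \frac{24}{31} \approx 0.77419$
$E \left(\frac{1}{61} + \frac{1}{17}\right) = \frac{24 \left(\frac{1}{61} + \frac{1}{17}\right)}{31} = \frac{24}{31} \cdot \frac{78}{1037} = \frac{1872}{32147}$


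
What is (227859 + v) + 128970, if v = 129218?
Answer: 486047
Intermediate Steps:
(227859 + v) + 128970 = (227859 + 129218) + 128970 = 357077 + 128970 = 486047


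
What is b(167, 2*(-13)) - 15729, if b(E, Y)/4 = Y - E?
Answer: -16501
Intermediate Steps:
b(E, Y) = -4*E + 4*Y (b(E, Y) = 4*(Y - E) = -4*E + 4*Y)
b(167, 2*(-13)) - 15729 = (-4*167 + 4*(2*(-13))) - 15729 = (-668 + 4*(-26)) - 15729 = (-668 - 104) - 15729 = -772 - 15729 = -16501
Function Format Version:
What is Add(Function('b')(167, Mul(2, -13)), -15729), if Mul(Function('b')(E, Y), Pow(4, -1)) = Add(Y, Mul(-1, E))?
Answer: -16501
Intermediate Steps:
Function('b')(E, Y) = Add(Mul(-4, E), Mul(4, Y)) (Function('b')(E, Y) = Mul(4, Add(Y, Mul(-1, E))) = Add(Mul(-4, E), Mul(4, Y)))
Add(Function('b')(167, Mul(2, -13)), -15729) = Add(Add(Mul(-4, 167), Mul(4, Mul(2, -13))), -15729) = Add(Add(-668, Mul(4, -26)), -15729) = Add(Add(-668, -104), -15729) = Add(-772, -15729) = -16501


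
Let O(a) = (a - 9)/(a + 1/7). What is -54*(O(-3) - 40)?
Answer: 9666/5 ≈ 1933.2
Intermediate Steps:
O(a) = (-9 + a)/(⅐ + a) (O(a) = (-9 + a)/(a + ⅐) = (-9 + a)/(⅐ + a))
-54*(O(-3) - 40) = -54*(7*(-9 - 3)/(1 + 7*(-3)) - 40) = -54*(7*(-12)/(1 - 21) - 40) = -54*(7*(-12)/(-20) - 40) = -54*(7*(-1/20)*(-12) - 40) = -54*(21/5 - 40) = -54*(-179/5) = 9666/5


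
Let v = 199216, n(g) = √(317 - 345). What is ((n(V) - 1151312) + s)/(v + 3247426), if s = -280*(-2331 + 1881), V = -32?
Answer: -512656/1723321 + I*√7/1723321 ≈ -0.29748 + 1.5353e-6*I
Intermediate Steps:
n(g) = 2*I*√7 (n(g) = √(-28) = 2*I*√7)
s = 126000 (s = -280*(-450) = 126000)
((n(V) - 1151312) + s)/(v + 3247426) = ((2*I*√7 - 1151312) + 126000)/(199216 + 3247426) = ((-1151312 + 2*I*√7) + 126000)/3446642 = (-1025312 + 2*I*√7)*(1/3446642) = -512656/1723321 + I*√7/1723321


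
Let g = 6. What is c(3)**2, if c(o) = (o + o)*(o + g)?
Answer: 2916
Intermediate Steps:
c(o) = 2*o*(6 + o) (c(o) = (o + o)*(o + 6) = (2*o)*(6 + o) = 2*o*(6 + o))
c(3)**2 = (2*3*(6 + 3))**2 = (2*3*9)**2 = 54**2 = 2916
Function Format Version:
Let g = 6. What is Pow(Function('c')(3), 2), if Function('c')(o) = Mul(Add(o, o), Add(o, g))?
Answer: 2916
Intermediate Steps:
Function('c')(o) = Mul(2, o, Add(6, o)) (Function('c')(o) = Mul(Add(o, o), Add(o, 6)) = Mul(Mul(2, o), Add(6, o)) = Mul(2, o, Add(6, o)))
Pow(Function('c')(3), 2) = Pow(Mul(2, 3, Add(6, 3)), 2) = Pow(Mul(2, 3, 9), 2) = Pow(54, 2) = 2916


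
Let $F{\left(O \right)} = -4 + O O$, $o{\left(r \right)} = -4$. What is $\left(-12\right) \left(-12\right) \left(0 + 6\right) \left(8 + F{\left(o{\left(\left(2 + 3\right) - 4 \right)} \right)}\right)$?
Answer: $17280$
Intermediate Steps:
$F{\left(O \right)} = -4 + O^{2}$
$\left(-12\right) \left(-12\right) \left(0 + 6\right) \left(8 + F{\left(o{\left(\left(2 + 3\right) - 4 \right)} \right)}\right) = \left(-12\right) \left(-12\right) \left(0 + 6\right) \left(8 - \left(4 - \left(-4\right)^{2}\right)\right) = 144 \cdot 6 \left(8 + \left(-4 + 16\right)\right) = 144 \cdot 6 \left(8 + 12\right) = 144 \cdot 6 \cdot 20 = 144 \cdot 120 = 17280$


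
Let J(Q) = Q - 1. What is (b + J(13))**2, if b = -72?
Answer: 3600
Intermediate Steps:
J(Q) = -1 + Q
(b + J(13))**2 = (-72 + (-1 + 13))**2 = (-72 + 12)**2 = (-60)**2 = 3600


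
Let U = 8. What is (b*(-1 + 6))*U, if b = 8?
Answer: 320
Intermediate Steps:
(b*(-1 + 6))*U = (8*(-1 + 6))*8 = (8*5)*8 = 40*8 = 320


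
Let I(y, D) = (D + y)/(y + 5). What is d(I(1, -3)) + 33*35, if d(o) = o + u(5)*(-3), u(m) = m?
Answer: 3419/3 ≈ 1139.7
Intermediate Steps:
I(y, D) = (D + y)/(5 + y)
d(o) = -15 + o (d(o) = o + 5*(-3) = o - 15 = -15 + o)
d(I(1, -3)) + 33*35 = (-15 + (-3 + 1)/(5 + 1)) + 33*35 = (-15 - 2/6) + 1155 = (-15 + (⅙)*(-2)) + 1155 = (-15 - ⅓) + 1155 = -46/3 + 1155 = 3419/3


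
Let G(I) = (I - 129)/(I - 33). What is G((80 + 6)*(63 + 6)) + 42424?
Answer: 83449943/1967 ≈ 42425.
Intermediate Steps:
G(I) = (-129 + I)/(-33 + I)
G((80 + 6)*(63 + 6)) + 42424 = (-129 + (80 + 6)*(63 + 6))/(-33 + (80 + 6)*(63 + 6)) + 42424 = (-129 + 86*69)/(-33 + 86*69) + 42424 = (-129 + 5934)/(-33 + 5934) + 42424 = 5805/5901 + 42424 = (1/5901)*5805 + 42424 = 1935/1967 + 42424 = 83449943/1967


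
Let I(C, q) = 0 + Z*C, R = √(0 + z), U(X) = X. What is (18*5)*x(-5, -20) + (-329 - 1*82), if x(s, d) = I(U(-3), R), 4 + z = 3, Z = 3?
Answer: -1221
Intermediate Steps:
z = -1 (z = -4 + 3 = -1)
R = I (R = √(0 - 1) = √(-1) = I ≈ 1.0*I)
I(C, q) = 3*C (I(C, q) = 0 + 3*C = 3*C)
x(s, d) = -9 (x(s, d) = 3*(-3) = -9)
(18*5)*x(-5, -20) + (-329 - 1*82) = (18*5)*(-9) + (-329 - 1*82) = 90*(-9) + (-329 - 82) = -810 - 411 = -1221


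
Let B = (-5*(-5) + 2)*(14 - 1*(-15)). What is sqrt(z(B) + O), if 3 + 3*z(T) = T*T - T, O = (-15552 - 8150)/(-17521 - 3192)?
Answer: sqrt(1787053266955)/2959 ≈ 451.78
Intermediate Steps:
O = 3386/2959 (O = -23702/(-20713) = -23702*(-1/20713) = 3386/2959 ≈ 1.1443)
B = 783 (B = (25 + 2)*(14 + 15) = 27*29 = 783)
z(T) = -1 - T/3 + T**2/3 (z(T) = -1 + (T*T - T)/3 = -1 + (T**2 - T)/3 = -1 + (-T/3 + T**2/3) = -1 - T/3 + T**2/3)
sqrt(z(B) + O) = sqrt((-1 - 1/3*783 + (1/3)*783**2) + 3386/2959) = sqrt((-1 - 261 + (1/3)*613089) + 3386/2959) = sqrt((-1 - 261 + 204363) + 3386/2959) = sqrt(204101 + 3386/2959) = sqrt(603938245/2959) = sqrt(1787053266955)/2959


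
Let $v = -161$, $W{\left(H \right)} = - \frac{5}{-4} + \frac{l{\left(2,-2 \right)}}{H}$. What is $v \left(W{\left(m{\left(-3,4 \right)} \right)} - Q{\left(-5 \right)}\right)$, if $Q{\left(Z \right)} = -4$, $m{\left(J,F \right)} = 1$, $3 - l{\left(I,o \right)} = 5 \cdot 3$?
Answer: $\frac{4347}{4} \approx 1086.8$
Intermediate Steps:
$l{\left(I,o \right)} = -12$ ($l{\left(I,o \right)} = 3 - 5 \cdot 3 = 3 - 15 = -12$)
$W{\left(H \right)} = \frac{5}{4} - \frac{12}{H}$ ($W{\left(H \right)} = - \frac{5}{-4} - \frac{12}{H} = \left(-5\right) \left(- \frac{1}{4}\right) - \frac{12}{H} = \frac{5}{4} - \frac{12}{H}$)
$v \left(W{\left(m{\left(-3,4 \right)} \right)} - Q{\left(-5 \right)}\right) = - 161 \left(\left(\frac{5}{4} - \frac{12}{1}\right) - -4\right) = - 161 \left(\left(\frac{5}{4} - 12\right) + 4\right) = - 161 \left(- \frac{43}{4} + 4\right) = \left(-161\right) \left(- \frac{27}{4}\right) = \frac{4347}{4}$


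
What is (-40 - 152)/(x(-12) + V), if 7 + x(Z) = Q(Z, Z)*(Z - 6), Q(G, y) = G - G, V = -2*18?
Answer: 192/43 ≈ 4.4651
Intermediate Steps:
V = -36
Q(G, y) = 0
x(Z) = -7 (x(Z) = -7 + 0*(Z - 6) = -7 + 0*(-6 + Z) = -7 + 0 = -7)
(-40 - 152)/(x(-12) + V) = (-40 - 152)/(-7 - 36) = -192/(-43) = -192*(-1/43) = 192/43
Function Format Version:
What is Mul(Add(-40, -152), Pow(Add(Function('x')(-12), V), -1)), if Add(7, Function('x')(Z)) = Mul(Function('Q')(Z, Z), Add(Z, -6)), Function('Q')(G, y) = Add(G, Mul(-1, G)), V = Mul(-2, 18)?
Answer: Rational(192, 43) ≈ 4.4651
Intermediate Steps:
V = -36
Function('Q')(G, y) = 0
Function('x')(Z) = -7 (Function('x')(Z) = Add(-7, Mul(0, Add(Z, -6))) = Add(-7, Mul(0, Add(-6, Z))) = Add(-7, 0) = -7)
Mul(Add(-40, -152), Pow(Add(Function('x')(-12), V), -1)) = Mul(Add(-40, -152), Pow(Add(-7, -36), -1)) = Mul(-192, Pow(-43, -1)) = Mul(-192, Rational(-1, 43)) = Rational(192, 43)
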